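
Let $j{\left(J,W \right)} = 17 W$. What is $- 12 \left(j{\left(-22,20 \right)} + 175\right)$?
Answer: $-6180$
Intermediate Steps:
$- 12 \left(j{\left(-22,20 \right)} + 175\right) = - 12 \left(17 \cdot 20 + 175\right) = - 12 \left(340 + 175\right) = \left(-12\right) 515 = -6180$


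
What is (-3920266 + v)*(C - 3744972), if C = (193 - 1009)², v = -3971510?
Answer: 24299693750016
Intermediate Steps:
C = 665856 (C = (-816)² = 665856)
(-3920266 + v)*(C - 3744972) = (-3920266 - 3971510)*(665856 - 3744972) = -7891776*(-3079116) = 24299693750016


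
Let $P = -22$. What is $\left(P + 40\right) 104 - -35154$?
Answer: $37026$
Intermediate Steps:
$\left(P + 40\right) 104 - -35154 = \left(-22 + 40\right) 104 - -35154 = 18 \cdot 104 + 35154 = 1872 + 35154 = 37026$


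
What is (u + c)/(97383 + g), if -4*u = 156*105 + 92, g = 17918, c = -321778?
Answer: -325896/115301 ≈ -2.8265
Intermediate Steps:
u = -4118 (u = -(156*105 + 92)/4 = -(16380 + 92)/4 = -¼*16472 = -4118)
(u + c)/(97383 + g) = (-4118 - 321778)/(97383 + 17918) = -325896/115301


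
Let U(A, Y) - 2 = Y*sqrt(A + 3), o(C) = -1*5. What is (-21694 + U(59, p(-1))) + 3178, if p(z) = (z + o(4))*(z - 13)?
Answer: -18514 + 84*sqrt(62) ≈ -17853.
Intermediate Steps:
o(C) = -5
p(z) = (-13 + z)*(-5 + z) (p(z) = (z - 5)*(z - 13) = (-5 + z)*(-13 + z) = (-13 + z)*(-5 + z))
U(A, Y) = 2 + Y*sqrt(3 + A) (U(A, Y) = 2 + Y*sqrt(A + 3) = 2 + Y*sqrt(3 + A))
(-21694 + U(59, p(-1))) + 3178 = (-21694 + (2 + (65 + (-1)**2 - 18*(-1))*sqrt(3 + 59))) + 3178 = (-21694 + (2 + (65 + 1 + 18)*sqrt(62))) + 3178 = (-21694 + (2 + 84*sqrt(62))) + 3178 = (-21692 + 84*sqrt(62)) + 3178 = -18514 + 84*sqrt(62)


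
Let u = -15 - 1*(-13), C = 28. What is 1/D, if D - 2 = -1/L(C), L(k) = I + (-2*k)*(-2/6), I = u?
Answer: 50/97 ≈ 0.51546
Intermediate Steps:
u = -2 (u = -15 + 13 = -2)
I = -2
L(k) = -2 + 2*k/3 (L(k) = -2 + (-2*k)*(-2/6) = -2 + (-2*k)*(-2*⅙) = -2 - 2*k*(-⅓) = -2 + 2*k/3)
D = 97/50 (D = 2 - 1/(-2 + (⅔)*28) = 2 - 1/(-2 + 56/3) = 2 - 1/50/3 = 2 - 1*3/50 = 2 - 3/50 = 97/50 ≈ 1.9400)
1/D = 1/(97/50) = 50/97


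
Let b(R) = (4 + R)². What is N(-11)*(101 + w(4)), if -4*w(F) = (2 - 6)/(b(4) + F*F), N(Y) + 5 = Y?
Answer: -8081/5 ≈ -1616.2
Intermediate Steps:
N(Y) = -5 + Y
w(F) = 1/(64 + F²) (w(F) = -(2 - 6)/(4*((4 + 4)² + F*F)) = -(-1)/(8² + F²) = -(-1)/(64 + F²) = 1/(64 + F²))
N(-11)*(101 + w(4)) = (-5 - 11)*(101 + 1/(64 + 4²)) = -16*(101 + 1/(64 + 16)) = -16*(101 + 1/80) = -16*8081/80 = -8081/5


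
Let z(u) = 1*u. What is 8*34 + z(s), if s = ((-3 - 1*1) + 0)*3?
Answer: 260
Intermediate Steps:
s = -12 (s = ((-3 - 1) + 0)*3 = (-4 + 0)*3 = -4*3 = -12)
z(u) = u
8*34 + z(s) = 8*34 - 12 = 272 - 12 = 260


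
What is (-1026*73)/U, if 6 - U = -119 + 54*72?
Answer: 74898/3763 ≈ 19.904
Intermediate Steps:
U = -3763 (U = 6 - (-119 + 54*72) = 6 - (-119 + 3888) = 6 - 1*3769 = 6 - 3769 = -3763)
(-1026*73)/U = -1026*73/(-3763) = -74898*(-1/3763) = 74898/3763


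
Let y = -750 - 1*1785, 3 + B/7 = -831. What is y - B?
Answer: 3303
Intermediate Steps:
B = -5838 (B = -21 + 7*(-831) = -21 - 5817 = -5838)
y = -2535 (y = -750 - 1785 = -2535)
y - B = -2535 - 1*(-5838) = -2535 + 5838 = 3303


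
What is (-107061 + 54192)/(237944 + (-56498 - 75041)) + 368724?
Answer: 39234024351/106405 ≈ 3.6872e+5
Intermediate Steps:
(-107061 + 54192)/(237944 + (-56498 - 75041)) + 368724 = -52869/(237944 - 131539) + 368724 = -52869/106405 + 368724 = 39234024351/106405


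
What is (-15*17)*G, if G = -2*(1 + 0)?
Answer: 510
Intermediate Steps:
G = -2 (G = -2*1 = -2)
(-15*17)*G = -15*17*(-2) = -255*(-2) = 510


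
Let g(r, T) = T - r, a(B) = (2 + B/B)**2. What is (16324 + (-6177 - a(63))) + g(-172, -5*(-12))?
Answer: 10370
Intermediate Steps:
a(B) = 9 (a(B) = (2 + 1)**2 = 3**2 = 9)
(16324 + (-6177 - a(63))) + g(-172, -5*(-12)) = (16324 + (-6177 - 1*9)) + (-5*(-12) - 1*(-172)) = (16324 + (-6177 - 9)) + (60 + 172) = (16324 - 6186) + 232 = 10138 + 232 = 10370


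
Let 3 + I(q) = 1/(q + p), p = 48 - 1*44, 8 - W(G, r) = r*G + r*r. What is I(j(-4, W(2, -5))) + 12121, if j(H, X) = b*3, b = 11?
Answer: 448367/37 ≈ 12118.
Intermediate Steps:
W(G, r) = 8 - r² - G*r (W(G, r) = 8 - (r*G + r*r) = 8 - (G*r + r²) = 8 - (r² + G*r) = 8 + (-r² - G*r) = 8 - r² - G*r)
p = 4 (p = 48 - 44 = 4)
j(H, X) = 33 (j(H, X) = 11*3 = 33)
I(q) = -3 + 1/(4 + q) (I(q) = -3 + 1/(q + 4) = -3 + 1/(4 + q))
I(j(-4, W(2, -5))) + 12121 = (-11 - 3*33)/(4 + 33) + 12121 = (-11 - 99)/37 + 12121 = (1/37)*(-110) + 12121 = -110/37 + 12121 = 448367/37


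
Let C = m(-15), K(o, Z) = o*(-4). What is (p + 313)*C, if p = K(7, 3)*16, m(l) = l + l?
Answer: 4050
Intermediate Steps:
m(l) = 2*l
K(o, Z) = -4*o
C = -30 (C = 2*(-15) = -30)
p = -448 (p = -4*7*16 = -28*16 = -448)
(p + 313)*C = (-448 + 313)*(-30) = -135*(-30) = 4050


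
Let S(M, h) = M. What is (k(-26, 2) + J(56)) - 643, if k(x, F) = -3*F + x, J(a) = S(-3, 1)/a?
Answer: -37803/56 ≈ -675.05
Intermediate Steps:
J(a) = -3/a
k(x, F) = x - 3*F
(k(-26, 2) + J(56)) - 643 = ((-26 - 3*2) - 3/56) - 643 = ((-26 - 6) - 3*1/56) - 643 = (-32 - 3/56) - 643 = -1795/56 - 643 = -37803/56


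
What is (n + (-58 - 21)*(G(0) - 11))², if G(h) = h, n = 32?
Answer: 811801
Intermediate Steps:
(n + (-58 - 21)*(G(0) - 11))² = (32 + (-58 - 21)*(0 - 11))² = (32 - 79*(-11))² = (32 + 869)² = 901² = 811801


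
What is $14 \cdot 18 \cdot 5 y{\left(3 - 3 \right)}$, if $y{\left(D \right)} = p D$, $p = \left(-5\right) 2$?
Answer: $0$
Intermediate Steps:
$p = -10$
$y{\left(D \right)} = - 10 D$
$14 \cdot 18 \cdot 5 y{\left(3 - 3 \right)} = 14 \cdot 18 \cdot 5 \left(- 10 \left(3 - 3\right)\right) = 14 \cdot 90 \left(\left(-10\right) 0\right) = 1260 \cdot 0 = 0$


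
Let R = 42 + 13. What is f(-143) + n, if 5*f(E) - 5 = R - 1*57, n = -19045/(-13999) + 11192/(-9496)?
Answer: 64959509/83084065 ≈ 0.78185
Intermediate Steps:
R = 55
n = 3021814/16616813 (n = -19045*(-1/13999) + 11192*(-1/9496) = 19045/13999 - 1399/1187 = 3021814/16616813 ≈ 0.18185)
f(E) = ⅗ (f(E) = 1 + (55 - 1*57)/5 = 1 + (55 - 57)/5 = 1 + (⅕)*(-2) = 1 - ⅖ = ⅗)
f(-143) + n = ⅗ + 3021814/16616813 = 64959509/83084065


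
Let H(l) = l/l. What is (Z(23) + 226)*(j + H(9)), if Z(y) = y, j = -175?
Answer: -43326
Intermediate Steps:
H(l) = 1
(Z(23) + 226)*(j + H(9)) = (23 + 226)*(-175 + 1) = 249*(-174) = -43326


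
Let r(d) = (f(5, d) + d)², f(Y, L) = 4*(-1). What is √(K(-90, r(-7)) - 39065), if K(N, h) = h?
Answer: 4*I*√2434 ≈ 197.34*I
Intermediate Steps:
f(Y, L) = -4
r(d) = (-4 + d)²
√(K(-90, r(-7)) - 39065) = √((-4 - 7)² - 39065) = √((-11)² - 39065) = √(121 - 39065) = √(-38944) = 4*I*√2434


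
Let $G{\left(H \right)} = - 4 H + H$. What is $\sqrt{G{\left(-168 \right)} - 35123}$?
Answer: $i \sqrt{34619} \approx 186.06 i$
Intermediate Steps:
$G{\left(H \right)} = - 3 H$
$\sqrt{G{\left(-168 \right)} - 35123} = \sqrt{\left(-3\right) \left(-168\right) - 35123} = \sqrt{504 - 35123} = \sqrt{-34619} = i \sqrt{34619}$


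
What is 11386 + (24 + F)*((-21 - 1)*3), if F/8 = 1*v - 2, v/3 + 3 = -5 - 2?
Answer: 26698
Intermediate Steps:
v = -30 (v = -9 + 3*(-5 - 2) = -9 + 3*(-7) = -9 - 21 = -30)
F = -256 (F = 8*(1*(-30) - 2) = 8*(-30 - 2) = 8*(-32) = -256)
11386 + (24 + F)*((-21 - 1)*3) = 11386 + (24 - 256)*((-21 - 1)*3) = 11386 - (-5104)*3 = 11386 - 232*(-66) = 11386 + 15312 = 26698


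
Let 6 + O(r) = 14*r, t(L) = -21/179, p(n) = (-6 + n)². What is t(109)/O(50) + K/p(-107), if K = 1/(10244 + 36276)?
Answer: -6237083627/36895984128440 ≈ -0.00016905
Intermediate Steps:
t(L) = -21/179 (t(L) = -21*1/179 = -21/179)
K = 1/46520 ≈ 2.1496e-5
O(r) = -6 + 14*r
t(109)/O(50) + K/p(-107) = -21/(179*(-6 + 14*50)) + 1/(46520*((-6 - 107)²)) = -21/(179*(-6 + 700)) + 1/(46520*((-113)²)) = -21/179/694 + (1/46520)/12769 = -21/179*1/694 + (1/46520)*(1/12769) = -21/124226 + 1/594013880 = -6237083627/36895984128440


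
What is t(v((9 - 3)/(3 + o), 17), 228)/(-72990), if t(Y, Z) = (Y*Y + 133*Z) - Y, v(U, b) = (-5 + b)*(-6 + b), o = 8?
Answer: -7936/12165 ≈ -0.65236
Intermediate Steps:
v(U, b) = (-6 + b)*(-5 + b)
t(Y, Z) = Y**2 - Y + 133*Z (t(Y, Z) = (Y**2 + 133*Z) - Y = Y**2 - Y + 133*Z)
t(v((9 - 3)/(3 + o), 17), 228)/(-72990) = ((30 + 17**2 - 11*17)**2 - (30 + 17**2 - 11*17) + 133*228)/(-72990) = ((30 + 289 - 187)**2 - (30 + 289 - 187) + 30324)*(-1/72990) = (132**2 - 1*132 + 30324)*(-1/72990) = (17424 - 132 + 30324)*(-1/72990) = 47616*(-1/72990) = -7936/12165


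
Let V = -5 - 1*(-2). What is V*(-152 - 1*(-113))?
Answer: 117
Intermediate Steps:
V = -3 (V = -5 + 2 = -3)
V*(-152 - 1*(-113)) = -3*(-152 - 1*(-113)) = -3*(-152 + 113) = -3*(-39) = 117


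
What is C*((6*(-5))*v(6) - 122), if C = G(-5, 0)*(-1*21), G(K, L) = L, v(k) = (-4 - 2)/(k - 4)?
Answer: 0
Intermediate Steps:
v(k) = -6/(-4 + k)
C = 0 (C = 0*(-1*21) = 0*(-21) = 0)
C*((6*(-5))*v(6) - 122) = 0*((6*(-5))*(-6/(-4 + 6)) - 122) = 0*(-(-180)/2 - 122) = 0*(-30*(-3) - 122) = 0*(90 - 122) = 0*(-32) = 0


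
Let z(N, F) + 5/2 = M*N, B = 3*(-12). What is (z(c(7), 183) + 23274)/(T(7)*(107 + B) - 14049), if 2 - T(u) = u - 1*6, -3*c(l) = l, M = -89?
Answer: -140875/83868 ≈ -1.6797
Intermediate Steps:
c(l) = -l/3
B = -36
T(u) = 8 - u (T(u) = 2 - (u - 1*6) = 2 - (u - 6) = 2 - (-6 + u) = 2 + (6 - u) = 8 - u)
z(N, F) = -5/2 - 89*N
(z(c(7), 183) + 23274)/(T(7)*(107 + B) - 14049) = ((-5/2 - (-89)*7/3) + 23274)/((8 - 1*7)*(107 - 36) - 14049) = ((-5/2 - 89*(-7/3)) + 23274)/((8 - 7)*71 - 14049) = ((-5/2 + 623/3) + 23274)/(1*71 - 14049) = (1231/6 + 23274)/(71 - 14049) = (140875/6)/(-13978) = (140875/6)*(-1/13978) = -140875/83868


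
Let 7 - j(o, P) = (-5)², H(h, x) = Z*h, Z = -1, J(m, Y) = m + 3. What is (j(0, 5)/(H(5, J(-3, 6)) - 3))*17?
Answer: 153/4 ≈ 38.250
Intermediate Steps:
J(m, Y) = 3 + m
H(h, x) = -h
j(o, P) = -18 (j(o, P) = 7 - 1*(-5)² = 7 - 1*25 = 7 - 25 = -18)
(j(0, 5)/(H(5, J(-3, 6)) - 3))*17 = -18/(-1*5 - 3)*17 = -18/(-5 - 3)*17 = -18/(-8)*17 = -18*(-⅛)*17 = (9/4)*17 = 153/4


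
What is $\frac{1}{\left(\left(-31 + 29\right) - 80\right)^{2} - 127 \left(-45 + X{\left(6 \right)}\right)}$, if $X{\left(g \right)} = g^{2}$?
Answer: $\frac{1}{7867} \approx 0.00012711$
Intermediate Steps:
$\frac{1}{\left(\left(-31 + 29\right) - 80\right)^{2} - 127 \left(-45 + X{\left(6 \right)}\right)} = \frac{1}{\left(\left(-31 + 29\right) - 80\right)^{2} - 127 \left(-45 + 6^{2}\right)} = \frac{1}{\left(-2 - 80\right)^{2} - 127 \left(-45 + 36\right)} = \frac{1}{\left(-82\right)^{2} - -1143} = \frac{1}{6724 + 1143} = \frac{1}{7867}$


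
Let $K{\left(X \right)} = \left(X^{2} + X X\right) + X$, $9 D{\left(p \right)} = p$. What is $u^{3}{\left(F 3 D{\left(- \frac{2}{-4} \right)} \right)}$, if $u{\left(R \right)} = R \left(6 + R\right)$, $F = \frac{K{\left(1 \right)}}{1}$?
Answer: $\frac{2197}{64} \approx 34.328$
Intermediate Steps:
$D{\left(p \right)} = \frac{p}{9}$
$K{\left(X \right)} = X + 2 X^{2}$ ($K{\left(X \right)} = \left(X^{2} + X^{2}\right) + X = 2 X^{2} + X = X + 2 X^{2}$)
$F = 3$ ($F = \frac{1 \left(1 + 2 \cdot 1\right)}{1} = 1 \left(1 + 2\right) 1 = 1 \cdot 3 \cdot 1 = 3 \cdot 1 = 3$)
$u^{3}{\left(F 3 D{\left(- \frac{2}{-4} \right)} \right)} = \left(3 \cdot 3 \frac{\left(-2\right) \frac{1}{-4}}{9} \left(6 + 3 \cdot 3 \frac{\left(-2\right) \frac{1}{-4}}{9}\right)\right)^{3} = \left(9 \frac{\left(-2\right) \left(- \frac{1}{4}\right)}{9} \left(6 + 9 \frac{\left(-2\right) \left(- \frac{1}{4}\right)}{9}\right)\right)^{3} = \left(9 \cdot \frac{1}{9} \cdot \frac{1}{2} \left(6 + 9 \cdot \frac{1}{9} \cdot \frac{1}{2}\right)\right)^{3} = \left(9 \cdot \frac{1}{18} \left(6 + 9 \cdot \frac{1}{18}\right)\right)^{3} = \left(\frac{6 + \frac{1}{2}}{2}\right)^{3} = \left(\frac{1}{2} \cdot \frac{13}{2}\right)^{3} = \left(\frac{13}{4}\right)^{3} = \frac{2197}{64}$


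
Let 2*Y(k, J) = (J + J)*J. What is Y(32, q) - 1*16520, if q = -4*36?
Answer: 4216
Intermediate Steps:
q = -144
Y(k, J) = J² (Y(k, J) = ((J + J)*J)/2 = ((2*J)*J)/2 = (2*J²)/2 = J²)
Y(32, q) - 1*16520 = (-144)² - 1*16520 = 20736 - 16520 = 4216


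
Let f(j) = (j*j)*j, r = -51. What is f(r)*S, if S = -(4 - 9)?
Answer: -663255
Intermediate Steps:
f(j) = j³ (f(j) = j²*j = j³)
S = 5 (S = -1*(-5) = 5)
f(r)*S = (-51)³*5 = -132651*5 = -663255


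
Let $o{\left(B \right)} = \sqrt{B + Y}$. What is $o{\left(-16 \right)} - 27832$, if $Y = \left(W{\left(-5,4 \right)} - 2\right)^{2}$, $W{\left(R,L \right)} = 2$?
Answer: $-27832 + 4 i \approx -27832.0 + 4.0 i$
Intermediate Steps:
$Y = 0$ ($Y = \left(2 - 2\right)^{2} = 0^{2} = 0$)
$o{\left(B \right)} = \sqrt{B}$ ($o{\left(B \right)} = \sqrt{B + 0} = \sqrt{B}$)
$o{\left(-16 \right)} - 27832 = \sqrt{-16} - 27832 = 4 i - 27832 = -27832 + 4 i$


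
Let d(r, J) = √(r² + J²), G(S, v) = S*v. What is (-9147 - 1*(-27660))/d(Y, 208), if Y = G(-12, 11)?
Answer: 18513*√3793/15172 ≈ 75.149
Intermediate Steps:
Y = -132 (Y = -12*11 = -132)
d(r, J) = √(J² + r²)
(-9147 - 1*(-27660))/d(Y, 208) = (-9147 - 1*(-27660))/(√(208² + (-132)²)) = (-9147 + 27660)/(√(43264 + 17424)) = 18513/(√60688) = 18513/((4*√3793)) = 18513*(√3793/15172) = 18513*√3793/15172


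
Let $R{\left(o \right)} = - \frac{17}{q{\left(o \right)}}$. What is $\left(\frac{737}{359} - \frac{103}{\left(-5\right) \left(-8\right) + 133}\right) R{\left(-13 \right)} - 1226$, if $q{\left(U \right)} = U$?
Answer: $- \frac{988322458}{807391} \approx -1224.1$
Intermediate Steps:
$R{\left(o \right)} = - \frac{17}{o}$
$\left(\frac{737}{359} - \frac{103}{\left(-5\right) \left(-8\right) + 133}\right) R{\left(-13 \right)} - 1226 = \left(\frac{737}{359} - \frac{103}{\left(-5\right) \left(-8\right) + 133}\right) \left(- \frac{17}{-13}\right) - 1226 = \left(737 \cdot \frac{1}{359} - \frac{103}{40 + 133}\right) \left(\left(-17\right) \left(- \frac{1}{13}\right)\right) - 1226 = \left(\frac{737}{359} - \frac{103}{173}\right) \frac{17}{13} - 1226 = \frac{90524}{62107} \cdot \frac{17}{13} - 1226 = \frac{1538908}{807391} - 1226 = - \frac{988322458}{807391}$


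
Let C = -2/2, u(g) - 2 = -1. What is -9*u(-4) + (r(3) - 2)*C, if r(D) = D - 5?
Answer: -5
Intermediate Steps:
r(D) = -5 + D
u(g) = 1 (u(g) = 2 - 1 = 1)
C = -1 (C = -2*½ = -1)
-9*u(-4) + (r(3) - 2)*C = -9*1 + ((-5 + 3) - 2)*(-1) = -9 + (-2 - 2)*(-1) = -9 - 4*(-1) = -9 + 4 = -5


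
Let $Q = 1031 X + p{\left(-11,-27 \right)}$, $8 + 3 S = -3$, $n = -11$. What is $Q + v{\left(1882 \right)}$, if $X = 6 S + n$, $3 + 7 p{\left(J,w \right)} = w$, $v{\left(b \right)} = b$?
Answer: $- \frac{225017}{7} \approx -32145.0$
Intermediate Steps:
$S = - \frac{11}{3}$ ($S = - \frac{8}{3} + \frac{1}{3} \left(-3\right) = - \frac{8}{3} - 1 = - \frac{11}{3} \approx -3.6667$)
$p{\left(J,w \right)} = - \frac{3}{7} + \frac{w}{7}$
$X = -33$ ($X = 6 \left(- \frac{11}{3}\right) - 11 = -22 - 11 = -33$)
$Q = - \frac{238191}{7}$ ($Q = 1031 \left(-33\right) + \left(- \frac{3}{7} + \frac{1}{7} \left(-27\right)\right) = -34023 - \frac{30}{7} = - \frac{238191}{7} \approx -34027.0$)
$Q + v{\left(1882 \right)} = - \frac{238191}{7} + 1882 = - \frac{225017}{7}$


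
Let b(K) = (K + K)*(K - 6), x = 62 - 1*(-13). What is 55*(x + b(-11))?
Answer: 24695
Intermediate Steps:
x = 75 (x = 62 + 13 = 75)
b(K) = 2*K*(-6 + K) (b(K) = (2*K)*(-6 + K) = 2*K*(-6 + K))
55*(x + b(-11)) = 55*(75 + 2*(-11)*(-6 - 11)) = 55*(75 + 2*(-11)*(-17)) = 55*(75 + 374) = 55*449 = 24695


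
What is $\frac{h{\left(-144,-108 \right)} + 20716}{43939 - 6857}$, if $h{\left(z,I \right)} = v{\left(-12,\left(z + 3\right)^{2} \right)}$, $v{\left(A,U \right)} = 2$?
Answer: $\frac{10359}{18541} \approx 0.55871$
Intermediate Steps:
$h{\left(z,I \right)} = 2$
$\frac{h{\left(-144,-108 \right)} + 20716}{43939 - 6857} = \frac{2 + 20716}{43939 - 6857} = \frac{20718}{37082} = 20718 \cdot \frac{1}{37082} = \frac{10359}{18541}$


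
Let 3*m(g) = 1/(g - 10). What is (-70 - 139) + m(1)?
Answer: -5644/27 ≈ -209.04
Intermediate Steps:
m(g) = 1/(3*(-10 + g)) (m(g) = 1/(3*(g - 10)) = 1/(3*(-10 + g)))
(-70 - 139) + m(1) = (-70 - 139) + 1/(3*(-10 + 1)) = -209 + (⅓)/(-9) = -209 + (⅓)*(-⅑) = -209 - 1/27 = -5644/27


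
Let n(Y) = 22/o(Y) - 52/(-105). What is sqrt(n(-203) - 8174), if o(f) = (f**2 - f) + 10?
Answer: I*sqrt(38653518038139165)/2174655 ≈ 90.407*I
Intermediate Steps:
o(f) = 10 + f**2 - f
n(Y) = 52/105 + 22/(10 + Y**2 - Y) (n(Y) = 22/(10 + Y**2 - Y) - 52/(-105) = 22/(10 + Y**2 - Y) - 52*(-1/105) = 22/(10 + Y**2 - Y) + 52/105 = 52/105 + 22/(10 + Y**2 - Y))
sqrt(n(-203) - 8174) = sqrt((52/105 + 22/(10 + (-203)**2 - 1*(-203))) - 8174) = sqrt((52/105 + 22/(10 + 41209 + 203)) - 8174) = sqrt((52/105 + 22/41422) - 8174) = sqrt((52/105 + 22*(1/41422)) - 8174) = sqrt((52/105 + 11/20711) - 8174) = sqrt(1078127/2174655 - 8174) = sqrt(-17774551843/2174655) = I*sqrt(38653518038139165)/2174655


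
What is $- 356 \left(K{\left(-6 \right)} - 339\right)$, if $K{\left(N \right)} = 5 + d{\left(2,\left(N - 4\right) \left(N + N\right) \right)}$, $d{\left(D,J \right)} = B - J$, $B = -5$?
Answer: $163404$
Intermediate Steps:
$d{\left(D,J \right)} = -5 - J$
$K{\left(N \right)} = - 2 N \left(-4 + N\right)$ ($K{\left(N \right)} = 5 - \left(5 + \left(N - 4\right) \left(N + N\right)\right) = 5 - \left(5 + \left(-4 + N\right) 2 N\right) = 5 - \left(5 + 2 N \left(-4 + N\right)\right) = - 2 N \left(-4 + N\right)$)
$- 356 \left(K{\left(-6 \right)} - 339\right) = - 356 \left(2 \left(-6\right) \left(4 - -6\right) - 339\right) = - 356 \left(2 \left(-6\right) \left(4 + 6\right) - 339\right) = - 356 \left(2 \left(-6\right) 10 - 339\right) = - 356 \left(-120 - 339\right) = \left(-356\right) \left(-459\right) = 163404$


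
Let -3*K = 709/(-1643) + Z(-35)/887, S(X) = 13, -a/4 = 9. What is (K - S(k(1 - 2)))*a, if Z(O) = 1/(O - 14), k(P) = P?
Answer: 33049940892/71409709 ≈ 462.82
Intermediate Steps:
a = -36 (a = -4*9 = -36)
Z(O) = 1/(-14 + O)
K = 30816910/214229127 (K = -(709/(-1643) + 1/(-14 - 35*887))/3 = -(709*(-1/1643) + (1/887)/(-49))/3 = -(-709/1643 - 1/49*1/887)/3 = -(-709/1643 - 1/43463)/3 = -⅓*(-30816910/71409709) = 30816910/214229127 ≈ 0.14385)
(K - S(k(1 - 2)))*a = (30816910/214229127 - 1*13)*(-36) = (30816910/214229127 - 13)*(-36) = -2754161741/214229127*(-36) = 33049940892/71409709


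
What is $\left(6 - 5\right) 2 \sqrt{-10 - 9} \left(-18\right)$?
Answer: $- 36 i \sqrt{19} \approx - 156.92 i$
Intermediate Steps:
$\left(6 - 5\right) 2 \sqrt{-10 - 9} \left(-18\right) = 1 \cdot 2 \sqrt{-19} \left(-18\right) = 2 i \sqrt{19} \left(-18\right) = - 36 i \sqrt{19}$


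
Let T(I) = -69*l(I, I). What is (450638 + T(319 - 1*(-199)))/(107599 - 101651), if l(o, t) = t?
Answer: 103724/1487 ≈ 69.754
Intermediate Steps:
T(I) = -69*I
(450638 + T(319 - 1*(-199)))/(107599 - 101651) = (450638 - 69*(319 - 1*(-199)))/(107599 - 101651) = (450638 - 69*(319 + 199))/5948 = (450638 - 69*518)*(1/5948) = (450638 - 35742)*(1/5948) = 414896*(1/5948) = 103724/1487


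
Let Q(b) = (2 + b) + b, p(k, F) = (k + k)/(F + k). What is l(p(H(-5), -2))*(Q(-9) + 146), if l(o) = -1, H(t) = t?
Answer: -130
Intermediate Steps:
p(k, F) = 2*k/(F + k) (p(k, F) = (2*k)/(F + k) = 2*k/(F + k))
Q(b) = 2 + 2*b
l(p(H(-5), -2))*(Q(-9) + 146) = -((2 + 2*(-9)) + 146) = -((2 - 18) + 146) = -(-16 + 146) = -1*130 = -130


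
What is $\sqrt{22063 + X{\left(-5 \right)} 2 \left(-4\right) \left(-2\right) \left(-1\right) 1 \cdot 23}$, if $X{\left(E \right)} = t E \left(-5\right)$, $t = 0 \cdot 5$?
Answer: $\sqrt{22063} \approx 148.54$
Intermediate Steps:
$t = 0$
$X{\left(E \right)} = 0$ ($X{\left(E \right)} = 0 E \left(-5\right) = 0 \left(-5\right) = 0$)
$\sqrt{22063 + X{\left(-5 \right)} 2 \left(-4\right) \left(-2\right) \left(-1\right) 1 \cdot 23} = \sqrt{22063 + 0 \cdot 2 \left(-4\right) \left(-2\right) \left(-1\right) 1 \cdot 23} = \sqrt{22063 + 0 \left(- 8 \cdot 2 \cdot 1\right) 23} = \sqrt{22063 + 0 \left(\left(-8\right) 2\right) 23} = \sqrt{22063 + 0 \left(-16\right) 23} = \sqrt{22063 + 0 \cdot 23} = \sqrt{22063 + 0} = \sqrt{22063}$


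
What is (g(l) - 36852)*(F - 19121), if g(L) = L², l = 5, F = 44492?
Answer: -934337817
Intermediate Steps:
(g(l) - 36852)*(F - 19121) = (5² - 36852)*(44492 - 19121) = (25 - 36852)*25371 = -36827*25371 = -934337817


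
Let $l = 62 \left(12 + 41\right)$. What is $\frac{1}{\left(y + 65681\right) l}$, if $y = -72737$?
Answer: $- \frac{1}{23186016} \approx -4.3129 \cdot 10^{-8}$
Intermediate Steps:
$l = 3286$ ($l = 62 \cdot 53 = 3286$)
$\frac{1}{\left(y + 65681\right) l} = \frac{1}{\left(-72737 + 65681\right) 3286} = \frac{1}{-7056} \cdot \frac{1}{3286} = \left(- \frac{1}{7056}\right) \frac{1}{3286} = - \frac{1}{23186016}$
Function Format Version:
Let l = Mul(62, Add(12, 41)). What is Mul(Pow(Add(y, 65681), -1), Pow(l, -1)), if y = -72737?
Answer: Rational(-1, 23186016) ≈ -4.3129e-8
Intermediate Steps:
l = 3286 (l = Mul(62, 53) = 3286)
Mul(Pow(Add(y, 65681), -1), Pow(l, -1)) = Mul(Pow(Add(-72737, 65681), -1), Pow(3286, -1)) = Mul(Pow(-7056, -1), Rational(1, 3286)) = Mul(Rational(-1, 7056), Rational(1, 3286)) = Rational(-1, 23186016)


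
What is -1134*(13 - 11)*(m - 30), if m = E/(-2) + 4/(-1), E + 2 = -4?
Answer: 70308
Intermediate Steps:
E = -6 (E = -2 - 4 = -6)
m = -1 (m = -6/(-2) + 4/(-1) = -6*(-½) + 4*(-1) = 3 - 4 = -1)
-1134*(13 - 11)*(m - 30) = -1134*(13 - 11)*(-1 - 30) = -2268*(-31) = -1134*(-62) = 70308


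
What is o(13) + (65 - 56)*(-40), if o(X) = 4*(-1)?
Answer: -364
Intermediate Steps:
o(X) = -4
o(13) + (65 - 56)*(-40) = -4 + (65 - 56)*(-40) = -4 + 9*(-40) = -4 - 360 = -364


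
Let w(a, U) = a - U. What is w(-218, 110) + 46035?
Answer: 45707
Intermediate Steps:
w(-218, 110) + 46035 = (-218 - 1*110) + 46035 = (-218 - 110) + 46035 = -328 + 46035 = 45707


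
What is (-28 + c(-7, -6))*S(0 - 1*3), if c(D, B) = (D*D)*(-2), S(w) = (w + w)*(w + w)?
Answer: -4536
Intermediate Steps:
S(w) = 4*w² (S(w) = (2*w)*(2*w) = 4*w²)
c(D, B) = -2*D² (c(D, B) = D²*(-2) = -2*D²)
(-28 + c(-7, -6))*S(0 - 1*3) = (-28 - 2*(-7)²)*(4*(0 - 1*3)²) = (-28 - 2*49)*(4*(0 - 3)²) = (-28 - 98)*(4*(-3)²) = -504*9 = -126*36 = -4536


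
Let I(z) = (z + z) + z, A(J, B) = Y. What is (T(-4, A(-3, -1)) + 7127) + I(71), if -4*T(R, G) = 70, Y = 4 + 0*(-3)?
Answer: 14645/2 ≈ 7322.5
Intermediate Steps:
Y = 4 (Y = 4 + 0 = 4)
A(J, B) = 4
T(R, G) = -35/2 (T(R, G) = -¼*70 = -35/2)
I(z) = 3*z (I(z) = 2*z + z = 3*z)
(T(-4, A(-3, -1)) + 7127) + I(71) = (-35/2 + 7127) + 3*71 = 14219/2 + 213 = 14645/2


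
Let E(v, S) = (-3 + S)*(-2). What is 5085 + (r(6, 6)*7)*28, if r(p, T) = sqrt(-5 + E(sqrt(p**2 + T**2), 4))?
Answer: 5085 + 196*I*sqrt(7) ≈ 5085.0 + 518.57*I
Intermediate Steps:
E(v, S) = 6 - 2*S
r(p, T) = I*sqrt(7) (r(p, T) = sqrt(-5 + (6 - 2*4)) = sqrt(-5 + (6 - 8)) = sqrt(-5 - 2) = sqrt(-7) = I*sqrt(7))
5085 + (r(6, 6)*7)*28 = 5085 + ((I*sqrt(7))*7)*28 = 5085 + (7*I*sqrt(7))*28 = 5085 + 196*I*sqrt(7)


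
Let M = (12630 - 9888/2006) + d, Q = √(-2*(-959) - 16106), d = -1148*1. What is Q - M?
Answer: -11511502/1003 + 2*I*√3547 ≈ -11477.0 + 119.11*I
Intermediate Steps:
d = -1148
Q = 2*I*√3547 (Q = √(1918 - 16106) = √(-14188) = 2*I*√3547 ≈ 119.11*I)
M = 11511502/1003 (M = (12630 - 9888/2006) - 1148 = (12630 - 9888*1/2006) - 1148 = (12630 - 4944/1003) - 1148 = 12662946/1003 - 1148 = 11511502/1003 ≈ 11477.)
Q - M = 2*I*√3547 - 1*11511502/1003 = 2*I*√3547 - 11511502/1003 = -11511502/1003 + 2*I*√3547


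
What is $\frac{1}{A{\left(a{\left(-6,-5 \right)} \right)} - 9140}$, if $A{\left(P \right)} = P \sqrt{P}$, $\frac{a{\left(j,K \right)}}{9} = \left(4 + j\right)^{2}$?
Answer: $- \frac{1}{8924} \approx -0.00011206$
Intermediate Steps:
$a{\left(j,K \right)} = 9 \left(4 + j\right)^{2}$
$A{\left(P \right)} = P^{\frac{3}{2}}$
$\frac{1}{A{\left(a{\left(-6,-5 \right)} \right)} - 9140} = \frac{1}{\left(9 \left(4 - 6\right)^{2}\right)^{\frac{3}{2}} - 9140} = \frac{1}{\left(9 \left(-2\right)^{2}\right)^{\frac{3}{2}} - 9140} = \frac{1}{\left(9 \cdot 4\right)^{\frac{3}{2}} - 9140} = \frac{1}{36^{\frac{3}{2}} - 9140} = \frac{1}{216 - 9140} = \frac{1}{-8924} = - \frac{1}{8924}$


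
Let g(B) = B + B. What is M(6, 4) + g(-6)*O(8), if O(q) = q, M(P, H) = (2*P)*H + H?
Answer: -44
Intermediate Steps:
g(B) = 2*B
M(P, H) = H + 2*H*P (M(P, H) = 2*H*P + H = H + 2*H*P)
M(6, 4) + g(-6)*O(8) = 4*(1 + 2*6) + (2*(-6))*8 = 4*(1 + 12) - 12*8 = 4*13 - 96 = 52 - 96 = -44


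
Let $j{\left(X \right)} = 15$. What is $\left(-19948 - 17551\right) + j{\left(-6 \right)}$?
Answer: $-37484$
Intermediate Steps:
$\left(-19948 - 17551\right) + j{\left(-6 \right)} = \left(-19948 - 17551\right) + 15 = -37499 + 15 = -37484$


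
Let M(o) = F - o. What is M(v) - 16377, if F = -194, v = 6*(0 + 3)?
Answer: -16589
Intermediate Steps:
v = 18 (v = 6*3 = 18)
M(o) = -194 - o
M(v) - 16377 = (-194 - 1*18) - 16377 = (-194 - 18) - 16377 = -212 - 16377 = -16589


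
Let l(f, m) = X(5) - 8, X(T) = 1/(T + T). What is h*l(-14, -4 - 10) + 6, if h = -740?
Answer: 5852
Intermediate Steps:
X(T) = 1/(2*T)
l(f, m) = -79/10 (l(f, m) = (½)/5 - 8 = (½)*(⅕) - 8 = ⅒ - 8 = -79/10)
h*l(-14, -4 - 10) + 6 = -740*(-79/10) + 6 = 5846 + 6 = 5852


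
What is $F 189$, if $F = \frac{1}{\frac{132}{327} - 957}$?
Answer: $- \frac{20601}{104269} \approx -0.19758$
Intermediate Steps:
$F = - \frac{109}{104269}$ ($F = \frac{1}{132 \cdot \frac{1}{327} - 957} = \frac{1}{\frac{44}{109} - 957} = \frac{1}{- \frac{104269}{109}} = - \frac{109}{104269} \approx -0.0010454$)
$F 189 = \left(- \frac{109}{104269}\right) 189 = - \frac{20601}{104269}$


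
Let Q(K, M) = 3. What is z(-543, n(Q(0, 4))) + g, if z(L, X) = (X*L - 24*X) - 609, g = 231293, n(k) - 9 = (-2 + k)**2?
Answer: 225014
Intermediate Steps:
n(k) = 9 + (-2 + k)**2
z(L, X) = -609 - 24*X + L*X (z(L, X) = (L*X - 24*X) - 609 = (-24*X + L*X) - 609 = -609 - 24*X + L*X)
z(-543, n(Q(0, 4))) + g = (-609 - 24*(9 + (-2 + 3)**2) - 543*(9 + (-2 + 3)**2)) + 231293 = (-609 - 24*(9 + 1**2) - 543*(9 + 1**2)) + 231293 = (-609 - 24*(9 + 1) - 543*(9 + 1)) + 231293 = (-609 - 24*10 - 543*10) + 231293 = (-609 - 240 - 5430) + 231293 = -6279 + 231293 = 225014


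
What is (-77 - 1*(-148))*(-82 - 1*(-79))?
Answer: -213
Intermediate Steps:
(-77 - 1*(-148))*(-82 - 1*(-79)) = (-77 + 148)*(-82 + 79) = 71*(-3) = -213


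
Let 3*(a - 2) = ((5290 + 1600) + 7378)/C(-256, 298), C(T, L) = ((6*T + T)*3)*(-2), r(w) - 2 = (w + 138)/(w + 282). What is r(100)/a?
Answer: 1346688/1253915 ≈ 1.0740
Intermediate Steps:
r(w) = 2 + (138 + w)/(282 + w) (r(w) = 2 + (w + 138)/(w + 282) = 2 + (138 + w)/(282 + w))
C(T, L) = -42*T (C(T, L) = ((7*T)*3)*(-2) = (21*T)*(-2) = -42*T)
a = 6565/2688 (a = 2 + (((5290 + 1600) + 7378)/((-42*(-256))))/3 = 2 + ((6890 + 7378)/10752)/3 = 2 + (14268*(1/10752))/3 = 2 + (1/3)*(1189/896) = 2 + 1189/2688 = 6565/2688 ≈ 2.4423)
r(100)/a = (3*(234 + 100)/(282 + 100))/(6565/2688) = (3*334/382)*(2688/6565) = (3*(1/382)*334)*(2688/6565) = (501/191)*(2688/6565) = 1346688/1253915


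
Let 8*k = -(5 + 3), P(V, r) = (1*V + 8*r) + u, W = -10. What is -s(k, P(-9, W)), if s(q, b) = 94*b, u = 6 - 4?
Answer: 8178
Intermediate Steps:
u = 2
P(V, r) = 2 + V + 8*r (P(V, r) = (1*V + 8*r) + 2 = (V + 8*r) + 2 = 2 + V + 8*r)
k = -1 (k = (-(5 + 3))/8 = (-1*8)/8 = (1/8)*(-8) = -1)
-s(k, P(-9, W)) = -94*(2 - 9 + 8*(-10)) = -94*(2 - 9 - 80) = -94*(-87) = -1*(-8178) = 8178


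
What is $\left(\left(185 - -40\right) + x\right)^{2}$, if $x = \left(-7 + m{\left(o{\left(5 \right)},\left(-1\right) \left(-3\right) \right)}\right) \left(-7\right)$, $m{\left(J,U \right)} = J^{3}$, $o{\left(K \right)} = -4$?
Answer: $521284$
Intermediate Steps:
$x = 497$ ($x = \left(-7 + \left(-4\right)^{3}\right) \left(-7\right) = \left(-7 - 64\right) \left(-7\right) = \left(-71\right) \left(-7\right) = 497$)
$\left(\left(185 - -40\right) + x\right)^{2} = \left(\left(185 - -40\right) + 497\right)^{2} = \left(\left(185 + 40\right) + 497\right)^{2} = \left(225 + 497\right)^{2} = 722^{2} = 521284$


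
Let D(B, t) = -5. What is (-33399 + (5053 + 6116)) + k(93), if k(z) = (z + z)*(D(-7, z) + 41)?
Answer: -15534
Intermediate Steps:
k(z) = 72*z (k(z) = (z + z)*(-5 + 41) = (2*z)*36 = 72*z)
(-33399 + (5053 + 6116)) + k(93) = (-33399 + (5053 + 6116)) + 72*93 = (-33399 + 11169) + 6696 = -22230 + 6696 = -15534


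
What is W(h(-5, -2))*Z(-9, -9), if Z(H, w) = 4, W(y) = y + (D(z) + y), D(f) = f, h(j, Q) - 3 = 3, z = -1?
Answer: 44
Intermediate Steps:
h(j, Q) = 6 (h(j, Q) = 3 + 3 = 6)
W(y) = -1 + 2*y (W(y) = y + (-1 + y) = -1 + 2*y)
W(h(-5, -2))*Z(-9, -9) = (-1 + 2*6)*4 = (-1 + 12)*4 = 11*4 = 44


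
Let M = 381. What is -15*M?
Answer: -5715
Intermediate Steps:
-15*M = -15*381 = -5715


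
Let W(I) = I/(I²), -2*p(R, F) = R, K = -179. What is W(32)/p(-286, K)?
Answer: 1/4576 ≈ 0.00021853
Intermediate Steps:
p(R, F) = -R/2
W(I) = 1/I (W(I) = I/I² = 1/I)
W(32)/p(-286, K) = 1/(32*((-½*(-286)))) = (1/32)/143 = (1/32)*(1/143) = 1/4576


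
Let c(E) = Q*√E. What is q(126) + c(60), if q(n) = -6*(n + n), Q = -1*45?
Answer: -1512 - 90*√15 ≈ -1860.6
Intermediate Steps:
Q = -45
c(E) = -45*√E
q(n) = -12*n (q(n) = -6*2*n = -12*n)
q(126) + c(60) = -12*126 - 90*√15 = -1512 - 90*√15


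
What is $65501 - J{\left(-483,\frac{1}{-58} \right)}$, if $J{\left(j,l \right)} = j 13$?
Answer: $71780$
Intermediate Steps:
$J{\left(j,l \right)} = 13 j$
$65501 - J{\left(-483,\frac{1}{-58} \right)} = 65501 - 13 \left(-483\right) = 65501 - -6279 = 65501 + 6279 = 71780$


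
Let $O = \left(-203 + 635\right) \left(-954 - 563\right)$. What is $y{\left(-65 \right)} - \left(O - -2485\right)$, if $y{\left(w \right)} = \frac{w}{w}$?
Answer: $652860$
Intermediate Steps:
$O = -655344$ ($O = 432 \left(-1517\right) = -655344$)
$y{\left(w \right)} = 1$
$y{\left(-65 \right)} - \left(O - -2485\right) = 1 - \left(-655344 - -2485\right) = 1 - \left(-655344 + 2485\right) = 1 - -652859 = 1 + 652859 = 652860$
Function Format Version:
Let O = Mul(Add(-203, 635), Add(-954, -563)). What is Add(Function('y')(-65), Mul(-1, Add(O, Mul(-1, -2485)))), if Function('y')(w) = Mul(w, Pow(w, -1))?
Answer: 652860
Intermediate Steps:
O = -655344 (O = Mul(432, -1517) = -655344)
Function('y')(w) = 1
Add(Function('y')(-65), Mul(-1, Add(O, Mul(-1, -2485)))) = Add(1, Mul(-1, Add(-655344, Mul(-1, -2485)))) = Add(1, Mul(-1, Add(-655344, 2485))) = Add(1, Mul(-1, -652859)) = Add(1, 652859) = 652860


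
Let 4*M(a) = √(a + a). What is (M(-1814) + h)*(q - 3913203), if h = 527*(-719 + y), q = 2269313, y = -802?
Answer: 1317687975630 - 821945*I*√907 ≈ 1.3177e+12 - 2.4754e+7*I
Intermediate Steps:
M(a) = √2*√a/4 (M(a) = √(a + a)/4 = √(2*a)/4 = (√2*√a)/4 = √2*√a/4)
h = -801567 (h = 527*(-719 - 802) = 527*(-1521) = -801567)
(M(-1814) + h)*(q - 3913203) = (√2*√(-1814)/4 - 801567)*(2269313 - 3913203) = (√2*(I*√1814)/4 - 801567)*(-1643890) = (I*√907/2 - 801567)*(-1643890) = (-801567 + I*√907/2)*(-1643890) = 1317687975630 - 821945*I*√907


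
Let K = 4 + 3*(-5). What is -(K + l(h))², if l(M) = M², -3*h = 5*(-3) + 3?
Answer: -25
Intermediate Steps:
K = -11 (K = 4 - 15 = -11)
h = 4 (h = -(5*(-3) + 3)/3 = -(-15 + 3)/3 = -⅓*(-12) = 4)
-(K + l(h))² = -(-11 + 4²)² = -(-11 + 16)² = -1*5² = -1*25 = -25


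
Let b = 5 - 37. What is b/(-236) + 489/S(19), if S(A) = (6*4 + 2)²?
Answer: 34259/39884 ≈ 0.85897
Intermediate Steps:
b = -32
S(A) = 676 (S(A) = (24 + 2)² = 26² = 676)
b/(-236) + 489/S(19) = -32/(-236) + 489/676 = -32*(-1/236) + 489*(1/676) = 8/59 + 489/676 = 34259/39884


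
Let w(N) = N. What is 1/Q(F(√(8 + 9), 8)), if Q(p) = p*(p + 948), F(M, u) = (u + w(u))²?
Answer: 1/308224 ≈ 3.2444e-6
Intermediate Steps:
F(M, u) = 4*u² (F(M, u) = (u + u)² = (2*u)² = 4*u²)
Q(p) = p*(948 + p)
1/Q(F(√(8 + 9), 8)) = 1/((4*8²)*(948 + 4*8²)) = 1/((4*64)*(948 + 4*64)) = 1/(256*(948 + 256)) = 1/(256*1204) = 1/308224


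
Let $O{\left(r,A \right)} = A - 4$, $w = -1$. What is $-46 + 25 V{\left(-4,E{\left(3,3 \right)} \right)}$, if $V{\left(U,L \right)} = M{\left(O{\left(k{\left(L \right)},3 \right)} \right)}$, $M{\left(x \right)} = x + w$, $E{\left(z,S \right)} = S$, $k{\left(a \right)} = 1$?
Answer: $-96$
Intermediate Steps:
$O{\left(r,A \right)} = -4 + A$
$M{\left(x \right)} = -1 + x$ ($M{\left(x \right)} = x - 1 = -1 + x$)
$V{\left(U,L \right)} = -2$ ($V{\left(U,L \right)} = -1 + \left(-4 + 3\right) = -1 - 1 = -2$)
$-46 + 25 V{\left(-4,E{\left(3,3 \right)} \right)} = -46 + 25 \left(-2\right) = -46 - 50 = -96$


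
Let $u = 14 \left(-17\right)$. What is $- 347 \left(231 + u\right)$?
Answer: $2429$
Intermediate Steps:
$u = -238$
$- 347 \left(231 + u\right) = - 347 \left(231 - 238\right) = \left(-347\right) \left(-7\right) = 2429$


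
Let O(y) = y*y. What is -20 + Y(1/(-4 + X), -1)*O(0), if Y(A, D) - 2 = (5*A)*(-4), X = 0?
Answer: -20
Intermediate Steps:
Y(A, D) = 2 - 20*A (Y(A, D) = 2 + (5*A)*(-4) = 2 - 20*A)
O(y) = y**2
-20 + Y(1/(-4 + X), -1)*O(0) = -20 + (2 - 20/(-4 + 0))*0**2 = -20 + (2 - 20/(-4))*0 = -20 + (2 - 20*(-1/4))*0 = -20 + (2 + 5)*0 = -20 + 7*0 = -20 + 0 = -20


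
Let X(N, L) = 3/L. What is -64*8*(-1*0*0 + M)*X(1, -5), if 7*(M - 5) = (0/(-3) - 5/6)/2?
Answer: 10624/7 ≈ 1517.7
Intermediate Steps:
M = 415/84 (M = 5 + ((0/(-3) - 5/6)/2)/7 = 5 + ((0*(-⅓) - 5*⅙)*(½))/7 = 5 + ((0 - ⅚)*(½))/7 = 5 + (-⅚*½)/7 = 5 + (⅐)*(-5/12) = 5 - 5/84 = 415/84 ≈ 4.9405)
-64*8*(-1*0*0 + M)*X(1, -5) = -64*8*(-1*0*0 + 415/84)*3/(-5) = -64*8*(0*0 + 415/84)*3*(-⅕) = -64*8*(0 + 415/84)*(-3)/5 = -64*8*(415/84)*(-3)/5 = -53120*(-3)/(21*5) = -64*(-166/7) = 10624/7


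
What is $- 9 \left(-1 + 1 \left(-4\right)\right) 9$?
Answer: $405$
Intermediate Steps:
$- 9 \left(-1 + 1 \left(-4\right)\right) 9 = - 9 \left(-1 - 4\right) 9 = \left(-9\right) \left(-5\right) 9 = 45 \cdot 9 = 405$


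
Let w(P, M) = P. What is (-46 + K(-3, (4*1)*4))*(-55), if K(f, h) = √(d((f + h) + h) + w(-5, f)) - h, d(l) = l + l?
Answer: 3410 - 55*√53 ≈ 3009.6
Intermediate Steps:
d(l) = 2*l
K(f, h) = √(-5 + 2*f + 4*h) - h (K(f, h) = √(2*((f + h) + h) - 5) - h = √(2*(f + 2*h) - 5) - h = √((2*f + 4*h) - 5) - h = √(-5 + 2*f + 4*h) - h)
(-46 + K(-3, (4*1)*4))*(-55) = (-46 + (√(-5 + 2*(-3) + 4*((4*1)*4)) - 4*1*4))*(-55) = (-46 + (√(-5 - 6 + 4*(4*4)) - 4*4))*(-55) = (-46 + (√(-5 - 6 + 4*16) - 1*16))*(-55) = (-46 + (√(-5 - 6 + 64) - 16))*(-55) = (-46 + (√53 - 16))*(-55) = (-46 + (-16 + √53))*(-55) = (-62 + √53)*(-55) = 3410 - 55*√53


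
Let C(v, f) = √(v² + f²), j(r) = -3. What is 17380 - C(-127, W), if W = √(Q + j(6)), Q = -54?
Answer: 17380 - 14*√82 ≈ 17253.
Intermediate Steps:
W = I*√57 (W = √(-54 - 3) = √(-57) = I*√57 ≈ 7.5498*I)
C(v, f) = √(f² + v²)
17380 - C(-127, W) = 17380 - √((I*√57)² + (-127)²) = 17380 - √(-57 + 16129) = 17380 - √16072 = 17380 - 14*√82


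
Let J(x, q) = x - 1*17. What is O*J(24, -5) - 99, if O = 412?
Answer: 2785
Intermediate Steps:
J(x, q) = -17 + x (J(x, q) = x - 17 = -17 + x)
O*J(24, -5) - 99 = 412*(-17 + 24) - 99 = 412*7 - 99 = 2884 - 99 = 2785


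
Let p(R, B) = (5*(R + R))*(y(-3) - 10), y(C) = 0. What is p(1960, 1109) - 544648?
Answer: -740648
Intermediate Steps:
p(R, B) = -100*R (p(R, B) = (5*(R + R))*(0 - 10) = (5*(2*R))*(-10) = (10*R)*(-10) = -100*R)
p(1960, 1109) - 544648 = -100*1960 - 544648 = -196000 - 544648 = -740648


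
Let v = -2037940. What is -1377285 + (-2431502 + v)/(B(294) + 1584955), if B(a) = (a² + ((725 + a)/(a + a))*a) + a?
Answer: -4606185742749/3344389 ≈ -1.3773e+6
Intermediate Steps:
B(a) = 725/2 + a² + 3*a/2 (B(a) = (a² + ((725 + a)/((2*a)))*a) + a = (a² + ((725 + a)*(1/(2*a)))*a) + a = (a² + ((725 + a)/(2*a))*a) + a = (a² + (725/2 + a/2)) + a = (725/2 + a² + a/2) + a = 725/2 + a² + 3*a/2)
-1377285 + (-2431502 + v)/(B(294) + 1584955) = -1377285 + (-2431502 - 2037940)/((725/2 + 294² + (3/2)*294) + 1584955) = -1377285 - 4469442/((725/2 + 86436 + 441) + 1584955) = -1377285 - 4469442/(174479/2 + 1584955) = -1377285 - 4469442/3344389/2 = -1377285 - 4469442*2/3344389 = -1377285 - 8938884/3344389 = -4606185742749/3344389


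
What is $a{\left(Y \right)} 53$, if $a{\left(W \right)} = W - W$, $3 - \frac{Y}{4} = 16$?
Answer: $0$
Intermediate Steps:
$Y = -52$ ($Y = 12 - 64 = -52$)
$a{\left(W \right)} = 0$
$a{\left(Y \right)} 53 = 0 \cdot 53 = 0$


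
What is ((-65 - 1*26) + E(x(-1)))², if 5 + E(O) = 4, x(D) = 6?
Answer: 8464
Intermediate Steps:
E(O) = -1 (E(O) = -5 + 4 = -1)
((-65 - 1*26) + E(x(-1)))² = ((-65 - 1*26) - 1)² = ((-65 - 26) - 1)² = (-91 - 1)² = (-92)² = 8464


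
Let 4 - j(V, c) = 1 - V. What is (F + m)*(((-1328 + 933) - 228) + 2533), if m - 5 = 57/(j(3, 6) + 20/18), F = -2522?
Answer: -153349125/32 ≈ -4.7922e+6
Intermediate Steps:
j(V, c) = 3 + V (j(V, c) = 4 - (1 - V) = 4 + (-1 + V) = 3 + V)
m = 833/64 (m = 5 + 57/((3 + 3) + 20/18) = 5 + 57/(6 + 20*(1/18)) = 5 + 57/(6 + 10/9) = 5 + 57/(64/9) = 5 + 57*(9/64) = 5 + 513/64 = 833/64 ≈ 13.016)
(F + m)*(((-1328 + 933) - 228) + 2533) = (-2522 + 833/64)*(((-1328 + 933) - 228) + 2533) = -160575*((-395 - 228) + 2533)/64 = -160575*(-623 + 2533)/64 = -160575/64*1910 = -153349125/32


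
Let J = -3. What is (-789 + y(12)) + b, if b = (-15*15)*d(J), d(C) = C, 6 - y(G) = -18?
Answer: -90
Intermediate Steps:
y(G) = 24 (y(G) = 6 - 1*(-18) = 6 + 18 = 24)
b = 675 (b = -15*15*(-3) = -225*(-3) = 675)
(-789 + y(12)) + b = (-789 + 24) + 675 = -765 + 675 = -90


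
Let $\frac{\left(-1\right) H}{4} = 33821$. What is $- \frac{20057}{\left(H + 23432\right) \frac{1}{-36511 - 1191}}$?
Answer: $- \frac{378094507}{55926} \approx -6760.6$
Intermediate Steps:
$H = -135284$ ($H = \left(-4\right) 33821 = -135284$)
$- \frac{20057}{\left(H + 23432\right) \frac{1}{-36511 - 1191}} = - \frac{20057}{\left(-135284 + 23432\right) \frac{1}{-36511 - 1191}} = - \frac{20057}{\left(-111852\right) \frac{1}{-37702}} = - \frac{20057}{\left(-111852\right) \left(- \frac{1}{37702}\right)} = - \frac{20057}{\frac{55926}{18851}} = \left(-20057\right) \frac{18851}{55926} = - \frac{378094507}{55926}$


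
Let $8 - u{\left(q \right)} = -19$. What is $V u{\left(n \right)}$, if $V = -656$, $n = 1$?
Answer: $-17712$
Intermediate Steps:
$u{\left(q \right)} = 27$ ($u{\left(q \right)} = 8 - -19 = 8 + 19 = 27$)
$V u{\left(n \right)} = \left(-656\right) 27 = -17712$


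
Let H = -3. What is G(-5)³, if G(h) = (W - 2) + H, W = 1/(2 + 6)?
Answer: -59319/512 ≈ -115.86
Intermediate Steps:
W = ⅛ (W = 1/8 = ⅛ ≈ 0.12500)
G(h) = -39/8 (G(h) = (⅛ - 2) - 3 = -15/8 - 3 = -39/8)
G(-5)³ = (-39/8)³ = -59319/512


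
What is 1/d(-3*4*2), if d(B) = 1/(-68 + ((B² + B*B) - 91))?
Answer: 993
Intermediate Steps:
d(B) = 1/(-159 + 2*B²) (d(B) = 1/(-68 + ((B² + B²) - 91)) = 1/(-68 + (2*B² - 91)) = 1/(-68 + (-91 + 2*B²)) = 1/(-159 + 2*B²))
1/d(-3*4*2) = 1/(1/(-159 + 2*(-3*4*2)²)) = 1/(1/(-159 + 2*(-12*2)²)) = 1/(1/(-159 + 2*(-24)²)) = 1/(1/(-159 + 2*576)) = 1/(1/(-159 + 1152)) = 1/(1/993) = 993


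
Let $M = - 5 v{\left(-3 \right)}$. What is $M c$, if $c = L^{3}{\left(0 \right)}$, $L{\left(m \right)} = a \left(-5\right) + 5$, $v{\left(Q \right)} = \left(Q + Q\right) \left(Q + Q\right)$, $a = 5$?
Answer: $1440000$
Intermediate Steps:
$v{\left(Q \right)} = 4 Q^{2}$ ($v{\left(Q \right)} = 2 Q 2 Q = 4 Q^{2}$)
$M = -180$ ($M = - 5 \cdot 4 \left(-3\right)^{2} = - 5 \cdot 4 \cdot 9 = \left(-5\right) 36 = -180$)
$L{\left(m \right)} = -20$ ($L{\left(m \right)} = 5 \left(-5\right) + 5 = -25 + 5 = -20$)
$c = -8000$ ($c = \left(-20\right)^{3} = -8000$)
$M c = \left(-180\right) \left(-8000\right) = 1440000$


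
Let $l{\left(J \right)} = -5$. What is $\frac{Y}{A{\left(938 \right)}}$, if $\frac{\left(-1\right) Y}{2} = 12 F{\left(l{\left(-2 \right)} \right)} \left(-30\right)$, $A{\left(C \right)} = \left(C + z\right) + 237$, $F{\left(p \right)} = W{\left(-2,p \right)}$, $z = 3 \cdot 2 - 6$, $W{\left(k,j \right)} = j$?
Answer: $- \frac{144}{47} \approx -3.0638$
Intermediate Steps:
$z = 0$ ($z = 6 - 6 = 0$)
$F{\left(p \right)} = p$
$A{\left(C \right)} = 237 + C$ ($A{\left(C \right)} = \left(C + 0\right) + 237 = C + 237 = 237 + C$)
$Y = -3600$ ($Y = - 2 \cdot 12 \left(-5\right) \left(-30\right) = - 2 \left(\left(-60\right) \left(-30\right)\right) = \left(-2\right) 1800 = -3600$)
$\frac{Y}{A{\left(938 \right)}} = - \frac{3600}{237 + 938} = - \frac{3600}{1175} = \left(-3600\right) \frac{1}{1175} = - \frac{144}{47}$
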